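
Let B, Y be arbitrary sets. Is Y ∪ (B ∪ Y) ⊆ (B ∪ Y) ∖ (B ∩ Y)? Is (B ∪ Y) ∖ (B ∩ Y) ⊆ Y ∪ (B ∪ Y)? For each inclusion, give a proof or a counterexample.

Only the reverse inclusion holds.

(⊆) This inclusion fails. Take B = {1}, Y = {1}; then 1 ∈ Y ∪ (B ∪ Y) but 1 ∉ (B ∪ Y) ∖ (B ∩ Y).

(⊇) Let x ∈ (B ∪ Y) ∖ (B ∩ Y). Then either x ∈ B and x ∉ Y; or x ∈ Y and x ∉ B. In each case x ∈ Y ∪ (B ∪ Y), so (B ∪ Y) ∖ (B ∩ Y) ⊆ Y ∪ (B ∪ Y).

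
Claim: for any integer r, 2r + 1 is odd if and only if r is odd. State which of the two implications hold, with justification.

Only the reverse direction holds.

(⟹) This fails: take r = 4. Then 2r + 1 = 9, which is odd, yet r = 4 is even, not odd.

(⟸) Suppose r is odd. Since 2 is even, 2r is even for every r, so 2r + 1 has the same parity as 1, which is odd. Hence 2r + 1 is odd.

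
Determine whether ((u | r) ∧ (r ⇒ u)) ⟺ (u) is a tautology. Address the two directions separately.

The biconditional holds.

[⇐] Assume the antecedent. If r is true, the antecedent forces (r = T, u = T), and (u | r) ∧ (r ⇒ u) holds there. If r is false, the antecedent forces (r = F, u = T), and (u | r) ∧ (r ⇒ u) holds there. Either way (u | r) ∧ (r ⇒ u) holds.

[⇒] Assume the antecedent. If r is true, the antecedent forces (r = T, u = T), and u holds there. If r is false, the antecedent forces (r = F, u = T), and u holds there. Either way u holds.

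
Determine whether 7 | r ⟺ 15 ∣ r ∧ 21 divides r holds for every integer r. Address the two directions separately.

(⇒) fails; (⇐) holds.

Forward direction. This fails: take r = 7. Certainly 7 ∣ 7, but 15 ∤ 7.

Converse. Suppose 15 ∣ r and 21 ∣ r. Any common multiple of 15 and 21 is a multiple of their lcm; here lcm(15, 21) = 15·21/gcd(15, 21) = 315/3 = 105, so 105 ∣ r. Since 7 ∣ 105, it follows that 7 ∣ r.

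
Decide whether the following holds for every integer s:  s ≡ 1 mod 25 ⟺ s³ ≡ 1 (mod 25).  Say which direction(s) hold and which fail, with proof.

[⇒] Suppose s ≡ 1 mod 25. Write s = 25j + 1. Then (25j + 1)³ = 15625j³ + 1875j² + 75j + 1 = 25(625j³ + 75j² + 3j) + 1, so s³ ≡ 1 (mod 25).

[⇐] Conversely, suppose s³ ≡ 1 (mod 25). The only residue r in {0, …, 24} with r³ ≡ 1 (mod 25) is r = 1, so s ≡ 1 (mod 25).

Equivalent; both directions hold.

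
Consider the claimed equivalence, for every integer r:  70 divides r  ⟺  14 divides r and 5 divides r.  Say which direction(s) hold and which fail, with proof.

Both implications hold.

(⟸) Suppose 14 ∣ r and 5 ∣ r. Any common multiple of 14 and 5 is a multiple of their lcm; here gcd(14, 5) = 1, so lcm(14, 5) = 14·5 = 70, so 70 ∣ r.

(⟹) If 70 ∣ r, write r = 70q. Since 70 = 5·14, r = 14·(5q), so 14 ∣ r; and since 70 = 14·5, r = 5·(14q), so 5 ∣ r.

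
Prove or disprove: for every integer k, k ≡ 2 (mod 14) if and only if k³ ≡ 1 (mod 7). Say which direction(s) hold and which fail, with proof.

The forward direction holds; the converse fails.

(→) Suppose k ≡ 2 (mod 14). Then k³ ≡ 2³ = 8 (mod 14), and since 7 ∣ 14, also k³ ≡ 1 (mod 7).

(←) This fails: take k = 1. Then 1³ = 1 ≡ 1 (mod 7), yet 1 ≡ 1 (mod 14), not 2.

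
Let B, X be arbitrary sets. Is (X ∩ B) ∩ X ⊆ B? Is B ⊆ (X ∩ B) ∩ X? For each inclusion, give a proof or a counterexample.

Only the forward inclusion holds.

Reverse inclusion. This inclusion fails. Take B = {1}, X = ∅; then 1 ∈ B but 1 ∉ (X ∩ B) ∩ X.

Forward inclusion. Let x ∈ (X ∩ B) ∩ X. Then x ∈ B ∩ X, from which x ∈ B.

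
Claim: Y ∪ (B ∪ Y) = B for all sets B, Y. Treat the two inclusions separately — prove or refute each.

The sets are not equal: only the reverse inclusion holds.

Reverse inclusion. Let x ∈ B. Then either x ∈ B and x ∉ Y; or x ∈ B ∩ Y. In each case x ∈ Y ∪ (B ∪ Y), so B ⊆ Y ∪ (B ∪ Y).

Forward inclusion. This inclusion fails. Take B = ∅, Y = {1}; then 1 ∈ Y ∪ (B ∪ Y) but 1 ∉ B.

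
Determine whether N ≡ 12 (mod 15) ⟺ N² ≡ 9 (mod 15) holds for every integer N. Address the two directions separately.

(⇒) holds; (⇐) fails.

(⟹) Suppose N ≡ 12 (mod 15). Write N = 15j + 12. Then (15j + 12)² = 225j² + 360j + 144 = 15(15j² + 24j + 9) + 9, so N² ≡ 9 (mod 15).

(⟸) This fails: take N = 3. Then 3² = 9 ≡ 9 (mod 15), yet 3 ≡ 3 (mod 15), not 12.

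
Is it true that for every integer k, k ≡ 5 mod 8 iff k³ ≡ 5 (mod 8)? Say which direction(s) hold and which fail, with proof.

Both directions hold; the statement is true.

(⟹) Suppose k ≡ 5 mod 8. Write k = 8j + 5. Then (8j + 5)³ = 512j³ + 960j² + 600j + 125 = 8(64j³ + 120j² + 75j + 15) + 5, so k³ ≡ 5 (mod 8).

(⟸) For the converse, argue contrapositively. If k ≢ 5 (mod 8), then k is congruent to one of 0, 1, 2, 3, 4, 6, 7 modulo 8, and these give k³ ≡ 0, 1, 0, 3, 0, 0, 7 respectively — never 5.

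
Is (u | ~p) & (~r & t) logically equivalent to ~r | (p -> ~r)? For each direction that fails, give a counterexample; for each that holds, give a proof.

(→) Assume the antecedent. If r is true, the antecedent cannot hold. If r is false, ~r | (p -> ~r) reduces to true regardless of the other variables. Either way ~r | (p -> ~r) holds.

(←) This fails. Under t = F, r = F, p = F, u = F, the left side is false but the right side is true.

(⇒) holds; (⇐) fails.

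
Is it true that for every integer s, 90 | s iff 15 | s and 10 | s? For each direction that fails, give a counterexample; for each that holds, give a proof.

Not equivalent: only (⇒) holds.

Forward direction. If 90 ∣ s, write s = 90q. Since 90 = 6·15, s = 15·(6q), so 15 ∣ s; and since 90 = 9·10, s = 10·(9q), so 10 ∣ s.

Converse. This fails: take s = 30. Both 15 ∣ 30 and 10 ∣ 30, yet 30 is not a multiple of 90 (since 30 = 0·90 + 30), so 90 ∤ 30.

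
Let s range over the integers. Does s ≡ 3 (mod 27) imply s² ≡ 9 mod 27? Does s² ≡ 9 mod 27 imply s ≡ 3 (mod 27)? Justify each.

Converse. This fails: take s = 6. Then 6² = 36 ≡ 9 (mod 27), yet 6 ≡ 6 (mod 27), not 3.

Forward direction. Suppose s ≡ 3 (mod 27). Write s = 27j + 3. Then (27j + 3)² = 729j² + 162j + 9 = 27(27j² + 6j) + 9, so s² ≡ 9 (mod 27).

(⇒) holds; (⇐) fails.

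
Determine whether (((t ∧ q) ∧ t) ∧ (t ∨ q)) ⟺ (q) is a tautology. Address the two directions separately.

Forward direction. Assume the antecedent. If q is true, q reduces to true regardless of the other variables. If q is false, the antecedent cannot hold. Either way q holds.

Converse. This fails. Under q = T, t = F, the left side is false but the right side is true.

The forward direction holds; the converse fails.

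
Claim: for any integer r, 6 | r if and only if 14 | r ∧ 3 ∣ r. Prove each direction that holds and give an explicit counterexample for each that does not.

[⇒] This fails: take r = 6. Certainly 6 ∣ 6, but 14 ∤ 6.

[⇐] Suppose 14 ∣ r and 3 ∣ r. Any common multiple of 14 and 3 is a multiple of their lcm; here gcd(14, 3) = 1, so lcm(14, 3) = 14·3 = 42, so 42 ∣ r. Since 6 ∣ 42, it follows that 6 ∣ r.

Not equivalent: only (⇐) holds.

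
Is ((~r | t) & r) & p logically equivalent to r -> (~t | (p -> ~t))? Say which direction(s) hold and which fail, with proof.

[⇒] This fails. Under p = T, r = T, t = T, the left side is true but the right side is false.

[⇐] This fails. Under p = F, r = F, t = F, the left side is false but the right side is true.

Both directions fail.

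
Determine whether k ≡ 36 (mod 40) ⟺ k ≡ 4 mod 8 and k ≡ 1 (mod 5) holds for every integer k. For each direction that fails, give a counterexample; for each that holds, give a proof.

Equivalent; both directions hold.

[⇒] Suppose k ≡ 36 (mod 40); write k = 40j + 36. Since 8 ∣ 40, reducing mod 8 gives k ≡ 36 ≡ 4 (mod 8); since 5 ∣ 40, reducing mod 5 gives k ≡ 36 ≡ 1 (mod 5).

[⇐] Conversely, if k ≡ 4 (mod 8) and k ≡ 1 (mod 5), then by the Chinese remainder theorem k ≡ 36 (mod 40). This is exactly k ≡ 36 (mod 40).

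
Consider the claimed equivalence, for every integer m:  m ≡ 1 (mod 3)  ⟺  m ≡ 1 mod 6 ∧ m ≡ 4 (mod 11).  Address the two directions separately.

[⇐] If m ≡ 1 (mod 6) and m ≡ 4 (mod 11), then by the Chinese remainder theorem m ≡ 37 (mod 66). Since 37 ≡ 1 (mod 3) and 3 ∣ 66, we get m ≡ 1 (mod 3).

[⇒] This fails: m = 1 gives 1 ≡ 1 (mod 3) but 1 ≡ 1 (mod 11), so the conjunction on the right does not hold.

The forward direction fails; the converse holds.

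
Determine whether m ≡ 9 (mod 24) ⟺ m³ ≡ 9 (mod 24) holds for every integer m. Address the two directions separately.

Forward direction. Suppose m ≡ 9 (mod 24). Write m = 24j + 9. Then (24j + 9)³ = 13824j³ + 15552j² + 5832j + 729 = 24(576j³ + 648j² + 243j + 30) + 9, so m³ ≡ 9 (mod 24).

Converse. Suppose m³ ≡ 9 (mod 24). The only residue r in {0, …, 23} with r³ ≡ 9 (mod 24) is r = 9, so m ≡ 9 (mod 24).

Both directions hold.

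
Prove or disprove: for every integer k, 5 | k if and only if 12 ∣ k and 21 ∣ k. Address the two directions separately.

Neither direction holds.

(⟹) This fails: take k = 5. Certainly 5 ∣ 5, but 12 ∤ 5.

(⟸) This fails: take k = 84. Both 12 ∣ 84 and 21 ∣ 84, yet 84 is not a multiple of 5 (since 84 = 16·5 + 4), so 5 ∤ 84.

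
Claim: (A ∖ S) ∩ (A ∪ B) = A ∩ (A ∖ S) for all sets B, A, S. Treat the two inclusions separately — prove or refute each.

(⟸) Let x ∈ A ∩ (A ∖ S). Then either x ∈ A and x ∉ B, S; or x ∈ B ∩ A and x ∉ S. In each case x ∈ (A ∖ S) ∩ (A ∪ B), so A ∩ (A ∖ S) ⊆ (A ∖ S) ∩ (A ∪ B).

(⟹) Let x ∈ (A ∖ S) ∩ (A ∪ B). Then either x ∈ A and x ∉ B, S; or x ∈ B ∩ A and x ∉ S. In each case x ∈ A ∩ (A ∖ S), so (A ∖ S) ∩ (A ∪ B) ⊆ A ∩ (A ∖ S).

Both inclusions hold; the sets are equal.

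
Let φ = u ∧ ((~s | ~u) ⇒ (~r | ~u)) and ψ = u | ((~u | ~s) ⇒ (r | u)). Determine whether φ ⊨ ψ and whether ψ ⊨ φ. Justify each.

Not equivalent: only (⇒) holds.

(⟹) Assume the antecedent. If u is true, u | ((~u | ~s) ⇒ (r | u)) reduces to true regardless of the other variables. If u is false, the antecedent cannot hold. Either way u | ((~u | ~s) ⇒ (r | u)) holds.

(⟸) This fails. Under u = F, r = T, s = F, the left side is false but the right side is true.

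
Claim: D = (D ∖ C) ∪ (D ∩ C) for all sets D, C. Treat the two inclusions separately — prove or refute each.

Both inclusions hold; the sets are equal.

Forward inclusion. Let x ∈ D. Then either x ∈ D and x ∉ C; or x ∈ D ∩ C. In each case x ∈ (D ∖ C) ∪ (D ∩ C), so D ⊆ (D ∖ C) ∪ (D ∩ C).

Reverse inclusion. Let x ∈ (D ∖ C) ∪ (D ∩ C). Then either x ∈ D and x ∉ C; or x ∈ D ∩ C. In each case x ∈ D, so (D ∖ C) ∪ (D ∩ C) ⊆ D.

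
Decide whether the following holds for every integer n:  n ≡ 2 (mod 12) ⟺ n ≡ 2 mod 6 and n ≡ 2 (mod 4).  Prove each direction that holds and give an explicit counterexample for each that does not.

(⟹) Suppose n ≡ 2 (mod 12); write n = 12j + 2. Since 6 ∣ 12, reducing mod 6 gives n ≡ 2 (mod 6); since 4 ∣ 12, reducing mod 4 gives n ≡ 2 (mod 4).

(⟸) Conversely, if n ≡ 2 (mod 6) and n ≡ 2 (mod 4), then by the Chinese remainder theorem n ≡ 2 (mod 12). This is exactly n ≡ 2 (mod 12).

Both directions hold.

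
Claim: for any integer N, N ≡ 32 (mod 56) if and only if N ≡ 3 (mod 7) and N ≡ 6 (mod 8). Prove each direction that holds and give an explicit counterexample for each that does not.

Forward direction. This fails: N = 32 gives 32 ≡ 32 (mod 56) but 32 ≡ 4 (mod 7), so the conjunction on the right does not hold.

Converse. This fails: N = 38 satisfies both congruences on the right (38 ≡ 3 mod 7 and 38 ≡ 6 mod 8) yet 38 ≡ 38 (mod 56), not 32.

Both directions fail.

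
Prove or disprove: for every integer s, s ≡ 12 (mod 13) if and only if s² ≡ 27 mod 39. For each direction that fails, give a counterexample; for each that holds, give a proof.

(⇒) fails and (⇐) fails.

(⇒) This fails: take s = 25. Then 25 ≡ 12 (mod 13), but 25² = 625 ≡ 1 (mod 39), not 27.

(⇐) This fails: take s = 27. Then 27² = 729 ≡ 27 (mod 39), yet 27 ≡ 1 (mod 13), not 12.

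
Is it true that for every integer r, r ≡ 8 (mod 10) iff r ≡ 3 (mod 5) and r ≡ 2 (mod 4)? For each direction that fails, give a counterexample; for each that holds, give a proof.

The forward direction fails; the converse holds.

(⟹) This fails: r = 8 gives 8 ≡ 8 (mod 10) but 8 ≡ 0 (mod 4), so the conjunction on the right does not hold.

(⟸) Conversely, if r ≡ 3 (mod 5) and r ≡ 2 (mod 4), then by the Chinese remainder theorem r ≡ 18 (mod 20). Since 18 ≡ 8 (mod 10) and 10 ∣ 20, we get r ≡ 8 (mod 10).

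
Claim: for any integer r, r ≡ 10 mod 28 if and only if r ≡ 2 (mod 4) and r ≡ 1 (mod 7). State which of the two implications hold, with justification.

Neither implication holds.

(⟹) This fails: r = 10 gives 10 ≡ 10 (mod 28) but 10 ≡ 3 (mod 7), so the conjunction on the right does not hold.

(⟸) This fails: r = 22 satisfies both congruences on the right (22 ≡ 2 mod 4 and 22 ≡ 1 mod 7) yet 22 ≡ 22 (mod 28), not 10.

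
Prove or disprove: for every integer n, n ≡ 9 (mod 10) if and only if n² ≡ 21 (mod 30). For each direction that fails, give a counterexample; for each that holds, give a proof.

Neither implication holds.

(⇒) This fails: take n = 19. Then 19 ≡ 9 (mod 10), but 19² = 361 ≡ 1 (mod 30), not 21.

(⇐) This fails: take n = 21. Then 21² = 441 ≡ 21 (mod 30), yet 21 ≡ 1 (mod 10), not 9.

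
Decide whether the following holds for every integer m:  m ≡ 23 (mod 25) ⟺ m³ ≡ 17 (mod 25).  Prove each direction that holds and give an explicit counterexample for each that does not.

Both directions hold.

Forward direction. Suppose m ≡ 23 (mod 25). Write m = 25j + 23. Then (25j + 23)³ = 15625j³ + 43125j² + 39675j + 12167 = 25(625j³ + 1725j² + 1587j + 486) + 17, so m³ ≡ 17 (mod 25).

Converse. Suppose m³ ≡ 17 (mod 25). The only residue r in {0, …, 24} with r³ ≡ 17 (mod 25) is r = 23, so m ≡ 23 (mod 25).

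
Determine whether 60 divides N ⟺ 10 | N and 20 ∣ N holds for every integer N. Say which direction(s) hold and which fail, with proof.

Only the forward implication holds.

(⟹) If 60 ∣ N, write N = 60q. Since 60 = 6·10, N = 10·(6q), so 10 ∣ N; and since 60 = 3·20, N = 20·(3q), so 20 ∣ N.

(⟸) This fails: take N = 20. Both 10 ∣ 20 and 20 ∣ 20, yet 20 is not a multiple of 60 (since 20 = 0·60 + 20), so 60 ∤ 20.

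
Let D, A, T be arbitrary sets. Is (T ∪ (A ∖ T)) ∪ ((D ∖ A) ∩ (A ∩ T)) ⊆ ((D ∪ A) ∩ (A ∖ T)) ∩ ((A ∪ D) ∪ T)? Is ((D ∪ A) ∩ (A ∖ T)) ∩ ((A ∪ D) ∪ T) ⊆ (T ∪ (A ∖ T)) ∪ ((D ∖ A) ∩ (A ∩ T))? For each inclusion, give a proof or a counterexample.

(⟸) Let x ∈ ((D ∪ A) ∩ (A ∖ T)) ∩ ((A ∪ D) ∪ T). Then either x ∈ A and x ∉ D, T; or x ∈ D ∩ A and x ∉ T. In each case x ∈ (T ∪ (A ∖ T)) ∪ ((D ∖ A) ∩ (A ∩ T)), so ((D ∪ A) ∩ (A ∖ T)) ∩ ((A ∪ D) ∪ T) ⊆ (T ∪ (A ∖ T)) ∪ ((D ∖ A) ∩ (A ∩ T)).

(⟹) This inclusion fails. Take D = ∅, A = ∅, T = {1}; then 1 ∈ (T ∪ (A ∖ T)) ∪ ((D ∖ A) ∩ (A ∩ T)) but 1 ∉ ((D ∪ A) ∩ (A ∖ T)) ∩ ((A ∪ D) ∪ T).

The sets are not equal: only the reverse inclusion holds.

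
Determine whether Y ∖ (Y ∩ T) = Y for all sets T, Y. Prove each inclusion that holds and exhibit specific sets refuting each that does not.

Only the forward inclusion holds.

(⊆) Let x ∈ Y ∖ (Y ∩ T). Then x ∈ Y and x ∉ T, from which x ∈ Y.

(⊇) This inclusion fails. Take T = {1}, Y = {1}; then 1 ∈ Y but 1 ∉ Y ∖ (Y ∩ T).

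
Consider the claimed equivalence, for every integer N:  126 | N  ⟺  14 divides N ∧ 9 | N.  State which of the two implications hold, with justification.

The biconditional holds.

Forward direction. If 126 ∣ N, write N = 126q. Since 126 = 9·14, N = 14·(9q), so 14 ∣ N; and since 126 = 14·9, N = 9·(14q), so 9 ∣ N.

Converse. Suppose 14 ∣ N and 9 ∣ N. Any common multiple of 14 and 9 is a multiple of their lcm; here gcd(14, 9) = 1, so lcm(14, 9) = 14·9 = 126, so 126 ∣ N.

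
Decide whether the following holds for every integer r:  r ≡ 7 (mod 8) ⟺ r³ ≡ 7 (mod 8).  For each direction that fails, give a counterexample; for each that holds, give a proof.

The biconditional holds.

(⇒) Suppose r ≡ 7 (mod 8). Write r = 8j + 7. Then (8j + 7)³ = 512j³ + 1344j² + 1176j + 343 = 8(64j³ + 168j² + 147j + 42) + 7, so r³ ≡ 7 (mod 8).

(⇐) Conversely, suppose r³ ≡ 7 (mod 8). The only residue r in {0, …, 7} with r³ ≡ 7 (mod 8) is r = 7, so r ≡ 7 (mod 8).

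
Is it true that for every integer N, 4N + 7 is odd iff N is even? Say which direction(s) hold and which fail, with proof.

The forward direction fails; the converse holds.

[⇒] This fails: take N = 3. Then 4N + 7 = 19, which is odd, yet N = 3 is odd, not even.

[⇐] Suppose N is even. Since 4 is even, 4N is even for every N, so 4N + 7 has the same parity as 7, which is odd. Hence 4N + 7 is odd.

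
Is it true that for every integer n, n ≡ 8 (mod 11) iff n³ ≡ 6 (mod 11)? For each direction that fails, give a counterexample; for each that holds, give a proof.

(→) Suppose n ≡ 8 (mod 11). Write n = 11j + 8. Then (11j + 8)³ = 1331j³ + 2904j² + 2112j + 512 = 11(121j³ + 264j² + 192j + 46) + 6, so n³ ≡ 6 (mod 11).

(←) For the converse, argue contrapositively. If n ≢ 8 (mod 11), then n is congruent to one of 0, 1, 2, 3, 4, 5, 6, 7, 9, 10 modulo 11, and these give n³ ≡ 0, 1, 8, 5, 9, 4, 7, 2, 3, 10 respectively — never 6.

Both implications hold.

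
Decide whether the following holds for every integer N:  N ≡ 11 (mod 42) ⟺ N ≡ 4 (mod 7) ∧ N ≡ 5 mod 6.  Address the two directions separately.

Equivalent; both directions hold.

Converse. If N ≡ 4 (mod 7) and N ≡ 5 (mod 6), then by the Chinese remainder theorem N ≡ 11 (mod 42). This is exactly N ≡ 11 (mod 42).

Forward direction. Suppose N ≡ 11 (mod 42); write N = 42j + 11. Since 7 ∣ 42, reducing mod 7 gives N ≡ 11 ≡ 4 (mod 7); since 6 ∣ 42, reducing mod 6 gives N ≡ 11 ≡ 5 (mod 6).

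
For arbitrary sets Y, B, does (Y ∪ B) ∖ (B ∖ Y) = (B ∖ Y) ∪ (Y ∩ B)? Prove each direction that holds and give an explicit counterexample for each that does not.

Both inclusions fail.

(⊆) This inclusion fails. Take Y = {1}, B = ∅; then 1 ∈ (Y ∪ B) ∖ (B ∖ Y) but 1 ∉ (B ∖ Y) ∪ (Y ∩ B).

(⊇) This inclusion fails. Take Y = ∅, B = {1}; then 1 ∈ (B ∖ Y) ∪ (Y ∩ B) but 1 ∉ (Y ∪ B) ∖ (B ∖ Y).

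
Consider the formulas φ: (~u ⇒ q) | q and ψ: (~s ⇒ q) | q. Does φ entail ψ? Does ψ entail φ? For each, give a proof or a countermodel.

Neither implication holds.

Forward direction. This fails. Under q = F, u = T, s = F, the left side is true but the right side is false.

Converse. This fails. Under q = F, u = F, s = T, the left side is false but the right side is true.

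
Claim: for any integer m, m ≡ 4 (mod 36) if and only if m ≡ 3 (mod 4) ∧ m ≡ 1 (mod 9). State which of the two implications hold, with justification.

Neither direction holds.

Forward direction. This fails: m = 4 gives 4 ≡ 4 (mod 36) but 4 ≡ 0 (mod 4), so the conjunction on the right does not hold.

Converse. This fails: m = 19 satisfies both congruences on the right (19 ≡ 3 mod 4 and 19 ≡ 1 mod 9) yet 19 ≡ 19 (mod 36), not 4.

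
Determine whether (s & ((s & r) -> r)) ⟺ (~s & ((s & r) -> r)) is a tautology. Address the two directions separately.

(⇒) This fails. Under r = F, s = T, the left side is true but the right side is false.

(⇐) This fails. Under r = F, s = F, the left side is false but the right side is true.

Neither direction holds.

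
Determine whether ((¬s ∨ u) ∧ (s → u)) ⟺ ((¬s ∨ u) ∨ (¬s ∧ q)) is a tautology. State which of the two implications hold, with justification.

Both implications hold.

(→) Assume the antecedent. If u is true, (¬s ∨ u) ∨ (¬s ∧ q) reduces to true regardless of the other variables. If u is false, the antecedent forces (q = F, u = F, s = F) or (q = T, u = F, s = F), and (¬s ∨ u) ∨ (¬s ∧ q) holds there. Either way (¬s ∨ u) ∨ (¬s ∧ q) holds.

(←) Assume the antecedent. If u is true, (¬s ∨ u) ∧ (s → u) reduces to true regardless of the other variables. If u is false, the antecedent forces (q = F, u = F, s = F) or (q = T, u = F, s = F), and (¬s ∨ u) ∧ (s → u) holds there. Either way (¬s ∨ u) ∧ (s → u) holds.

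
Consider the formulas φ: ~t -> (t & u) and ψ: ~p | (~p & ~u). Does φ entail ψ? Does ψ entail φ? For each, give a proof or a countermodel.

(→) This fails. Under t = T, u = F, p = T, the left side is true but the right side is false.

(←) This fails. Under t = F, u = F, p = F, the left side is false but the right side is true.

Neither implication holds.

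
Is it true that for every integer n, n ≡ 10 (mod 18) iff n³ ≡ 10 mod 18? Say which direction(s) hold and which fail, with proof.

(⇒) holds; (⇐) fails.

(→) Suppose n ≡ 10 (mod 18). Write n = 18j + 10. Then (18j + 10)³ = 5832j³ + 9720j² + 5400j + 1000 = 18(324j³ + 540j² + 300j + 55) + 10, so n³ ≡ 10 (mod 18).

(←) This fails: take n = 4. Then 4³ = 64 ≡ 10 (mod 18), yet 4 ≡ 4 (mod 18), not 10.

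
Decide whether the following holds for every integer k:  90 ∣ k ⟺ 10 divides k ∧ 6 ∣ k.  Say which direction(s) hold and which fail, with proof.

(⇒) holds; (⇐) fails.

[⇒] If 90 ∣ k, write k = 90q. Since 90 = 9·10, k = 10·(9q), so 10 ∣ k; and since 90 = 15·6, k = 6·(15q), so 6 ∣ k.

[⇐] This fails: take k = 30. Both 10 ∣ 30 and 6 ∣ 30, yet 30 is not a multiple of 90 (since 30 = 0·90 + 30), so 90 ∤ 30.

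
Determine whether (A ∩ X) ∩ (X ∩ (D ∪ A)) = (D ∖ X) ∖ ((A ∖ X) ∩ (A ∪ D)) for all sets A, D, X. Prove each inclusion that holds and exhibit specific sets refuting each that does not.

Neither inclusion holds.

Forward inclusion. This inclusion fails. Take A = {1}, D = ∅, X = {1}; then 1 ∈ (A ∩ X) ∩ (X ∩ (D ∪ A)) but 1 ∉ (D ∖ X) ∖ ((A ∖ X) ∩ (A ∪ D)).

Reverse inclusion. This inclusion fails. Take A = ∅, D = {1}, X = ∅; then 1 ∈ (D ∖ X) ∖ ((A ∖ X) ∩ (A ∪ D)) but 1 ∉ (A ∩ X) ∩ (X ∩ (D ∪ A)).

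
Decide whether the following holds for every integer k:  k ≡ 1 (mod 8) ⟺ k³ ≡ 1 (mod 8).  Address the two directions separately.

(⇒) Suppose k ≡ 1 (mod 8). Write k = 8j + 1. Then (8j + 1)³ = 512j³ + 192j² + 24j + 1 = 8(64j³ + 24j² + 3j) + 1, so k³ ≡ 1 (mod 8).

(⇐) For the converse, argue contrapositively. If k ≢ 1 (mod 8), then k is congruent to one of 0, 2, 3, 4, 5, 6, 7 modulo 8, and these give k³ ≡ 0, 0, 3, 0, 5, 0, 7 respectively — never 1.

Both directions hold.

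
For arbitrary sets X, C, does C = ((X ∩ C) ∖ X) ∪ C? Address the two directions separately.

Reverse inclusion. Let x ∈ ((X ∩ C) ∖ X) ∪ C. Then either x ∈ C and x ∉ X; or x ∈ X ∩ C. In each case x ∈ C, so ((X ∩ C) ∖ X) ∪ C ⊆ C.

Forward inclusion. Let x ∈ C. Then either x ∈ C and x ∉ X; or x ∈ X ∩ C. In each case x ∈ ((X ∩ C) ∖ X) ∪ C, so C ⊆ ((X ∩ C) ∖ X) ∪ C.

Both inclusions hold; the sets are equal.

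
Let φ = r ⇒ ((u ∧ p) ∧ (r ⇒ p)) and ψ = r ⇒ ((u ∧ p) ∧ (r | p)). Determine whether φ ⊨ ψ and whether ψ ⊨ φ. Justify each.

Converse. Assume the antecedent. If r is true, the antecedent forces (u = T, p = T, r = T), and r ⇒ ((u ∧ p) ∧ (r ⇒ p)) holds there. If r is false, r ⇒ ((u ∧ p) ∧ (r ⇒ p)) reduces to true regardless of the other variables. Either way r ⇒ ((u ∧ p) ∧ (r ⇒ p)) holds.

Forward direction. Assume the antecedent. If r is true, the antecedent forces (u = T, p = T, r = T), and r ⇒ ((u ∧ p) ∧ (r | p)) holds there. If r is false, r ⇒ ((u ∧ p) ∧ (r | p)) reduces to true regardless of the other variables. Either way r ⇒ ((u ∧ p) ∧ (r | p)) holds.

The biconditional holds.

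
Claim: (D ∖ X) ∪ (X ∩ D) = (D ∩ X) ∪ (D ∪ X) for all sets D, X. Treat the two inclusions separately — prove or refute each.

Forward inclusion. Let x ∈ (D ∖ X) ∪ (X ∩ D). Then either x ∈ D and x ∉ X; or x ∈ D ∩ X. In each case x ∈ (D ∩ X) ∪ (D ∪ X), so (D ∖ X) ∪ (X ∩ D) ⊆ (D ∩ X) ∪ (D ∪ X).

Reverse inclusion. This inclusion fails. Take D = ∅, X = {1}; then 1 ∈ (D ∩ X) ∪ (D ∪ X) but 1 ∉ (D ∖ X) ∪ (X ∩ D).

The sets are not equal: only the forward inclusion holds.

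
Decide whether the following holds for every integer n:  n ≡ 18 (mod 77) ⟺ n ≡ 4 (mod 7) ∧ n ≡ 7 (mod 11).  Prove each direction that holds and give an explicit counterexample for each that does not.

Both implications hold.

(⟸) If n ≡ 4 (mod 7) and n ≡ 7 (mod 11), then by the Chinese remainder theorem n ≡ 18 (mod 77). This is exactly n ≡ 18 (mod 77).

(⟹) Suppose n ≡ 18 (mod 77); write n = 77j + 18. Since 7 ∣ 77, reducing mod 7 gives n ≡ 18 ≡ 4 (mod 7); since 11 ∣ 77, reducing mod 11 gives n ≡ 18 ≡ 7 (mod 11).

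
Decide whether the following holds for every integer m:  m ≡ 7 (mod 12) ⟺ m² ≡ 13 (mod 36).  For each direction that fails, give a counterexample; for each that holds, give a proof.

[⇒] This fails: take m = 19. Then 19 ≡ 7 (mod 12), but 19² = 361 ≡ 1 (mod 36), not 13.

[⇐] This fails: take m = 11. Then 11² = 121 ≡ 13 (mod 36), yet 11 ≡ 11 (mod 12), not 7.

(⇒) fails and (⇐) fails.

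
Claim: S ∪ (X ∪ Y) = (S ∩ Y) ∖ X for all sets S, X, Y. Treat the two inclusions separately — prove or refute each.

Forward inclusion. This inclusion fails. Take S = {1}, X = ∅, Y = ∅; then 1 ∈ S ∪ (X ∪ Y) but 1 ∉ (S ∩ Y) ∖ X.

Reverse inclusion. Let x ∈ (S ∩ Y) ∖ X. Then x ∈ S ∩ Y and x ∉ X, from which x ∈ S ∪ (X ∪ Y).

Only the reverse inclusion holds.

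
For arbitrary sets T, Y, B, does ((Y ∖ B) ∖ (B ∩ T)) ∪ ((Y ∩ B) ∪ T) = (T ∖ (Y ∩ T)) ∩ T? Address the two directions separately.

Forward inclusion. This inclusion fails. Take T = ∅, Y = {1}, B = ∅; then 1 ∈ ((Y ∖ B) ∖ (B ∩ T)) ∪ ((Y ∩ B) ∪ T) but 1 ∉ (T ∖ (Y ∩ T)) ∩ T.

Reverse inclusion. Let x ∈ (T ∖ (Y ∩ T)) ∩ T. Then either x ∈ T and x ∉ Y, B; or x ∈ T ∩ B and x ∉ Y. In each case x ∈ ((Y ∖ B) ∖ (B ∩ T)) ∪ ((Y ∩ B) ∪ T), so (T ∖ (Y ∩ T)) ∩ T ⊆ ((Y ∖ B) ∖ (B ∩ T)) ∪ ((Y ∩ B) ∪ T).

(⊆) fails; (⊇) holds.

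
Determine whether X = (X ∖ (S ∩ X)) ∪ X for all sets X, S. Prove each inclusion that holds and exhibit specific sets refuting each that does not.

(⊇) Let x ∈ (X ∖ (S ∩ X)) ∪ X. Then either x ∈ X and x ∉ S; or x ∈ X ∩ S. In each case x ∈ X, so (X ∖ (S ∩ X)) ∪ X ⊆ X.

(⊆) Let x ∈ X. Then either x ∈ X and x ∉ S; or x ∈ X ∩ S. In each case x ∈ (X ∖ (S ∩ X)) ∪ X, so X ⊆ (X ∖ (S ∩ X)) ∪ X.

The two sets are equal.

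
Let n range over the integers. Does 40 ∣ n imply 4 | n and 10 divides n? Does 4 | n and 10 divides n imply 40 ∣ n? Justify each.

[⇒] If 40 ∣ n, write n = 40q. Since 40 = 10·4, n = 4·(10q), so 4 ∣ n; and since 40 = 4·10, n = 10·(4q), so 10 ∣ n.

[⇐] This fails: take n = 20. Both 4 ∣ 20 and 10 ∣ 20, yet 20 is not a multiple of 40 (since 20 = 0·40 + 20), so 40 ∤ 20.

Only the forward implication holds.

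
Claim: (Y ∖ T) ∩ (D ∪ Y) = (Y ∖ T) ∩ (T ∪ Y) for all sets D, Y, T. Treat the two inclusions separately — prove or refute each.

(⟹) Let x ∈ (Y ∖ T) ∩ (D ∪ Y). Then either x ∈ Y and x ∉ D, T; or x ∈ D ∩ Y and x ∉ T. In each case x ∈ (Y ∖ T) ∩ (T ∪ Y), so (Y ∖ T) ∩ (D ∪ Y) ⊆ (Y ∖ T) ∩ (T ∪ Y).

(⟸) Let x ∈ (Y ∖ T) ∩ (T ∪ Y). Then either x ∈ Y and x ∉ D, T; or x ∈ D ∩ Y and x ∉ T. In each case x ∈ (Y ∖ T) ∩ (D ∪ Y), so (Y ∖ T) ∩ (T ∪ Y) ⊆ (Y ∖ T) ∩ (D ∪ Y).

Both inclusions hold.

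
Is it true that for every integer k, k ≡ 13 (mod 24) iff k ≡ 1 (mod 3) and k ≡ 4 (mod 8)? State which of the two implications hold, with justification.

(⇒) fails and (⇐) fails.

(⇒) This fails: k = 13 gives 13 ≡ 13 (mod 24) but 13 ≡ 5 (mod 8), so the conjunction on the right does not hold.

(⇐) This fails: k = 4 satisfies both congruences on the right (4 ≡ 1 mod 3 and 4 ≡ 4 mod 8) yet 4 ≡ 4 (mod 24), not 13.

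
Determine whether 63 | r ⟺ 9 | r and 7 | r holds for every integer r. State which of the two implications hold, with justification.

Both directions hold; the statement is true.

(⟹) If 63 ∣ r, write r = 63q. Since 63 = 7·9, r = 9·(7q), so 9 ∣ r; and since 63 = 9·7, r = 7·(9q), so 7 ∣ r.

(⟸) Suppose 9 ∣ r and 7 ∣ r. Any common multiple of 9 and 7 is a multiple of their lcm; here gcd(9, 7) = 1, so lcm(9, 7) = 9·7 = 63, so 63 ∣ r.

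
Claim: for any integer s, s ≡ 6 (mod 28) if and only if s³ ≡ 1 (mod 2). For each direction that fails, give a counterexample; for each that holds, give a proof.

Neither implication holds.

[⇒] This fails: take s = 6. Then 6 ≡ 6 (mod 28), but 6³ = 216 ≡ 0 (mod 2), not 1.

[⇐] This fails: take s = 1. Then 1³ = 1 ≡ 1 (mod 2), yet 1 ≡ 1 (mod 28), not 6.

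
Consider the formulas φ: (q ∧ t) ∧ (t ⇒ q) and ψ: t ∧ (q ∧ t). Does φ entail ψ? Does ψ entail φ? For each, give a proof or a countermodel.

Forward direction. Assume the antecedent. If q is true, the antecedent forces (q = T, t = T), and t ∧ (q ∧ t) holds there. If q is false, the antecedent cannot hold. Either way t ∧ (q ∧ t) holds.

Converse. Assume the antecedent. If q is true, the antecedent forces (q = T, t = T), and (q ∧ t) ∧ (t ⇒ q) holds there. If q is false, the antecedent cannot hold. Either way (q ∧ t) ∧ (t ⇒ q) holds.

Both directions hold; the statement is true.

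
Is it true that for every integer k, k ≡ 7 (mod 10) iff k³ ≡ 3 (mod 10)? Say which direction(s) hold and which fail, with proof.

The biconditional holds.

(⇒) Suppose k ≡ 7 (mod 10). Write k = 10j + 7. Then (10j + 7)³ = 1000j³ + 2100j² + 1470j + 343 = 10(100j³ + 210j² + 147j + 34) + 3, so k³ ≡ 3 (mod 10).

(⇐) Conversely, suppose k³ ≡ 3 (mod 10). The only residue r in {0, …, 9} with r³ ≡ 3 (mod 10) is r = 7, so k ≡ 7 (mod 10).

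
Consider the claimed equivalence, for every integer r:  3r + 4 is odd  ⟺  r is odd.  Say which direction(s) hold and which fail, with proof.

Both implications hold.

(⇐) Suppose r is odd; write r = 2j + 1. Then 3r + 4 = 3·(2j + 1) + 4 = 2·3j + 7, which is odd.

(⇒) Suppose 3r + 4 is odd. Since 3 is odd, 3r and r have the same parity, so 3r + 4 ≡ r + 4 (mod 2). As 4 is even, 3r + 4 is odd exactly when r is odd. Thus r is odd.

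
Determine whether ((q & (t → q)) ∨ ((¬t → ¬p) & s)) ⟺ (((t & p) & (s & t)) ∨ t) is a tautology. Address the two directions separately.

Neither direction holds.

(⟹) This fails. Under q = T, s = F, t = F, p = F, the left side is true but the right side is false.

(⟸) This fails. Under q = F, s = F, t = T, p = F, the left side is false but the right side is true.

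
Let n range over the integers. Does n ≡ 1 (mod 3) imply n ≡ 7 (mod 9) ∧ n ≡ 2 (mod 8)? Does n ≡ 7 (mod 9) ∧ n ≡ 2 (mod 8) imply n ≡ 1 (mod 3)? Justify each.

(⇐) If n ≡ 7 (mod 9) and n ≡ 2 (mod 8), then by the Chinese remainder theorem n ≡ 34 (mod 72). Since 34 ≡ 1 (mod 3) and 3 ∣ 72, we get n ≡ 1 (mod 3).

(⇒) This fails: n = 1 gives 1 ≡ 1 (mod 3) but 1 ≡ 1 (mod 9), so the conjunction on the right does not hold.

(⇒) fails; (⇐) holds.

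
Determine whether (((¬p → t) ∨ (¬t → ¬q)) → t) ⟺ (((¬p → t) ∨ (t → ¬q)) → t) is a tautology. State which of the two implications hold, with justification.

(→) This fails. Under p = F, q = T, t = F, the left side is true but the right side is false.

(←) Assume the antecedent. If p is true, the antecedent forces (p = T, q = F, t = T) or (p = T, q = T, t = T), and ((¬p → t) ∨ (¬t → ¬q)) → t holds there. If p is false, the antecedent forces (p = F, q = F, t = T) or (p = F, q = T, t = T), and ((¬p → t) ∨ (¬t → ¬q)) → t holds there. Either way ((¬p → t) ∨ (¬t → ¬q)) → t holds.

Not equivalent: only (⇐) holds.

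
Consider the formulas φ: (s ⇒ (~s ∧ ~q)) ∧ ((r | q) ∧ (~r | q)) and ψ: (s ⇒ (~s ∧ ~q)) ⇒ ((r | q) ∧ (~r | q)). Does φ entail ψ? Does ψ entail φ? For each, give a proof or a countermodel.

[⇐] This fails. Under q = F, r = F, s = T, the left side is false but the right side is true.

[⇒] Assume the antecedent. If q is true, the consequent reduces to true regardless of the other variables. If q is false, the antecedent cannot hold. Either way the consequent holds.

(⇒) holds; (⇐) fails.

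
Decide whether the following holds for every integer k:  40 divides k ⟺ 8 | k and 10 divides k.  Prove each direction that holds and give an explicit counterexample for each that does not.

[⇒] If 40 ∣ k, write k = 40q. Since 40 = 5·8, k = 8·(5q), so 8 ∣ k; and since 40 = 4·10, k = 10·(4q), so 10 ∣ k.

[⇐] Suppose 8 ∣ k and 10 ∣ k. Any common multiple of 8 and 10 is a multiple of their lcm; here lcm(8, 10) = 8·10/gcd(8, 10) = 80/2 = 40, so 40 ∣ k.

Equivalent; both directions hold.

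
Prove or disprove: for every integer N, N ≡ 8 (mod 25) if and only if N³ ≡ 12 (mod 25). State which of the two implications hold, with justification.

(⇐) Suppose N³ ≡ 12 (mod 25). The only residue r in {0, …, 24} with r³ ≡ 12 (mod 25) is r = 8, so N ≡ 8 (mod 25).

(⇒) Suppose N ≡ 8 (mod 25). Write N = 25j + 8. Then (25j + 8)³ = 15625j³ + 15000j² + 4800j + 512 = 25(625j³ + 600j² + 192j + 20) + 12, so N³ ≡ 12 (mod 25).

Both directions hold; the statement is true.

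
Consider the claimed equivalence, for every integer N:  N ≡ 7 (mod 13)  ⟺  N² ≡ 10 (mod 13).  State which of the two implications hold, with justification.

The forward direction holds; the converse fails.

(⇒) Suppose N ≡ 7 (mod 13). Write N = 13j + 7. Then (13j + 7)² = 169j² + 182j + 49 = 13(13j² + 14j + 3) + 10, so N² ≡ 10 (mod 13).

(⇐) This fails: take N = 6. Then 6² = 36 ≡ 10 (mod 13), yet 6 ≡ 6 (mod 13), not 7.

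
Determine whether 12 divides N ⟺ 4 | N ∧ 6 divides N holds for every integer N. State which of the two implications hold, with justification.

[⇒] If 12 ∣ N, write N = 12q. Since 12 = 3·4, N = 4·(3q), so 4 ∣ N; and since 12 = 2·6, N = 6·(2q), so 6 ∣ N.

[⇐] Suppose 4 ∣ N and 6 ∣ N. Any common multiple of 4 and 6 is a multiple of their lcm; here lcm(4, 6) = 4·6/gcd(4, 6) = 24/2 = 12, so 12 ∣ N.

Both implications hold.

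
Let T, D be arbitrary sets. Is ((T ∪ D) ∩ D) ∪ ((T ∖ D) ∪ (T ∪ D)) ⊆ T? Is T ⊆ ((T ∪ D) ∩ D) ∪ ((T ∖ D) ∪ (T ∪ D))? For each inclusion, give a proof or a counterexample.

Forward inclusion. This inclusion fails. Take T = ∅, D = {1}; then 1 ∈ ((T ∪ D) ∩ D) ∪ ((T ∖ D) ∪ (T ∪ D)) but 1 ∉ T.

Reverse inclusion. Let x ∈ T. Then either x ∈ T and x ∉ D; or x ∈ T ∩ D. In each case x ∈ ((T ∪ D) ∩ D) ∪ ((T ∖ D) ∪ (T ∪ D)), so T ⊆ ((T ∪ D) ∩ D) ∪ ((T ∖ D) ∪ (T ∪ D)).

Only the reverse inclusion holds.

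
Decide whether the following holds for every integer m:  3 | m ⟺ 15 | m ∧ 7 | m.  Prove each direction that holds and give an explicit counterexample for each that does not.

Only the reverse direction holds.

(→) This fails: take m = 3. Certainly 3 ∣ 3, but 15 ∤ 3.

(←) Suppose 15 ∣ m and 7 ∣ m. Any common multiple of 15 and 7 is a multiple of their lcm; here gcd(15, 7) = 1, so lcm(15, 7) = 15·7 = 105, so 105 ∣ m. Since 3 ∣ 105, it follows that 3 ∣ m.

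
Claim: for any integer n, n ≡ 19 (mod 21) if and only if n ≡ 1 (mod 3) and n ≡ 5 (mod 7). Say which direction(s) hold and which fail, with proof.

Forward direction. Suppose n ≡ 19 (mod 21); write n = 21j + 19. Since 3 ∣ 21, reducing mod 3 gives n ≡ 19 ≡ 1 (mod 3); since 7 ∣ 21, reducing mod 7 gives n ≡ 19 ≡ 5 (mod 7).

Converse. If n ≡ 1 (mod 3) and n ≡ 5 (mod 7), then by the Chinese remainder theorem n ≡ 19 (mod 21). This is exactly n ≡ 19 (mod 21).

Both directions hold.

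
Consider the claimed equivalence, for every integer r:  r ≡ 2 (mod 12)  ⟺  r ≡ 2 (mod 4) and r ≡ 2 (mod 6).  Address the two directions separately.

(⇒) Suppose r ≡ 2 (mod 12); write r = 12j + 2. Since 4 ∣ 12, reducing mod 4 gives r ≡ 2 (mod 4); since 6 ∣ 12, reducing mod 6 gives r ≡ 2 (mod 6).

(⇐) Conversely, if r ≡ 2 (mod 4) and r ≡ 2 (mod 6), then by the Chinese remainder theorem r ≡ 2 (mod 12). This is exactly r ≡ 2 (mod 12).

Both directions hold; the statement is true.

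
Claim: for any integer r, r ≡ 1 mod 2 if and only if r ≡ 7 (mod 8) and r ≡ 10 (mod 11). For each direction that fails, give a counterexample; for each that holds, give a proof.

Not equivalent: only (⇐) holds.

[⇐] If r ≡ 7 (mod 8) and r ≡ 10 (mod 11), then by the Chinese remainder theorem r ≡ 87 (mod 88). Since 87 ≡ 1 (mod 2) and 2 ∣ 88, we get r ≡ 1 (mod 2).

[⇒] This fails: r = 1 gives 1 ≡ 1 (mod 2) but 1 ≡ 1 (mod 8), so the conjunction on the right does not hold.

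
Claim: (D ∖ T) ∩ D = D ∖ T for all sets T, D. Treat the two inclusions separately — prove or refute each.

Both inclusions hold.

(⊆) Let x ∈ (D ∖ T) ∩ D. Then x ∈ D and x ∉ T, from which x ∈ D ∖ T.

(⊇) Let x ∈ D ∖ T. Then x ∈ D and x ∉ T, from which x ∈ (D ∖ T) ∩ D.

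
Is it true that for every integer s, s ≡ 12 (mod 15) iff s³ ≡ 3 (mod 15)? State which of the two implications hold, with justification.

(⇒) Suppose s ≡ 12 (mod 15). Write s = 15j + 12. Then (15j + 12)³ = 3375j³ + 8100j² + 6480j + 1728 = 15(225j³ + 540j² + 432j + 115) + 3, so s³ ≡ 3 (mod 15).

(⇐) Conversely, suppose s³ ≡ 3 (mod 15). The only residue r in {0, …, 14} with r³ ≡ 3 (mod 15) is r = 12, so s ≡ 12 (mod 15).

The biconditional holds.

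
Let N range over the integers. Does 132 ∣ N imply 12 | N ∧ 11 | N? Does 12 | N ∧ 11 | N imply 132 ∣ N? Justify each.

[⇒] If 132 ∣ N, write N = 132q. Since 132 = 11·12, N = 12·(11q), so 12 ∣ N; and since 132 = 12·11, N = 11·(12q), so 11 ∣ N.

[⇐] Suppose 12 ∣ N and 11 ∣ N. Any common multiple of 12 and 11 is a multiple of their lcm; here gcd(12, 11) = 1, so lcm(12, 11) = 12·11 = 132, so 132 ∣ N.

Both implications hold.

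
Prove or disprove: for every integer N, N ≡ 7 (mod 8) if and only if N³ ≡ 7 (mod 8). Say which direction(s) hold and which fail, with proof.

Both directions hold; the statement is true.

(⟹) Suppose N ≡ 7 (mod 8). Write N = 8j + 7. Then (8j + 7)³ = 512j³ + 1344j² + 1176j + 343 = 8(64j³ + 168j² + 147j + 42) + 7, so N³ ≡ 7 (mod 8).

(⟸) For the converse, argue contrapositively. If N ≢ 7 (mod 8), then N is congruent to one of 0, 1, 2, 3, 4, 5, 6 modulo 8, and these give N³ ≡ 0, 1, 0, 3, 0, 5, 0 respectively — never 7.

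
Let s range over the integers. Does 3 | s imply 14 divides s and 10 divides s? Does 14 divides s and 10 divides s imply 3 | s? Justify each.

(→) This fails: take s = 3. Certainly 3 ∣ 3, but 14 ∤ 3.

(←) This fails: take s = 70. Both 14 ∣ 70 and 10 ∣ 70, yet 70 is not a multiple of 3 (since 70 = 23·3 + 1), so 3 ∤ 70.

Both directions fail.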